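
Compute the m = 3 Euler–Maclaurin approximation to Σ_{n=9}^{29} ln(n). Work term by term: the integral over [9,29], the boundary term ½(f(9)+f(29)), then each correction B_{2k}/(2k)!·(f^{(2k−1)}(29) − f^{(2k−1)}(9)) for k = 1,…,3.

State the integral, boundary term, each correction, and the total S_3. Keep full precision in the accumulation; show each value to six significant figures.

Integral: ∫_9^29 ln(x) dx = 57.8766.
½[f(9) + f(29)] = ½[2.19722 + 3.36730] = 2.78226.
Running total after boundary: 60.6588.
k=1: B_{2}/(2)! × [f^{(1)}(29) − f^{(1)}(9)] = 1/12 × (0.0344828 − 0.111111) = -0.00638570.
Partial sum through k=1: 60.6524.
k=2: B_{4}/(4)! × [f^{(3)}(29) − f^{(3)}(9)] = −1/720 × (8.20042e-05 − 0.00274348) = 3.69650e-06.
Partial sum through k=2: 60.6524.
k=3: B_{6}/(6)! × [f^{(5)}(29) − f^{(5)}(9)] = 1/30240 × (1.17010e-06 − 0.000406442) = -1.34019e-08.

S_3 ≈ 60.6524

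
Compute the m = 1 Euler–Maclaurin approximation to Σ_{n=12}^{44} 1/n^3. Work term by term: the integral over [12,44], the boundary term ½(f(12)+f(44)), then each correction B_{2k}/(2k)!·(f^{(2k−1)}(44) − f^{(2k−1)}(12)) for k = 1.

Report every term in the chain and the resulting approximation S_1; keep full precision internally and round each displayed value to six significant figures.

S_1 ≈ 0.00352117

The integral term ∫_12^44 1/x^3 dx = 0.00321396.
Boundary: ½(f(12) + f(44)) = ½(0.000578704 + 1.17393e-05) = 0.000295221.
Integral + boundary = 0.00350918.
Order-1 term: 1/12 · (-8.00406e-07 − (-0.000144676)) = 1.19896e-05.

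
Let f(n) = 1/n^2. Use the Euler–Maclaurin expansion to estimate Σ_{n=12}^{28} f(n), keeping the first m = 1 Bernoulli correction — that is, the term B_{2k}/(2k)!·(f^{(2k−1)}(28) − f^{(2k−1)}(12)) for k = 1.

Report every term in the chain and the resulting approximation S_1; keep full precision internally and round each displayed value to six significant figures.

Integral: ∫_12^28 1/x^2 dx = 0.0476190.
Boundary: ½(f(12) + f(28)) = ½(0.00694444 + 0.00127551) = 0.00410998.
Running total after boundary: 0.0517290.
Order-1 term: 1/12 · (-9.11079e-05 − (-0.00115741)) = 8.88583e-05.

S_1 ≈ 0.0518179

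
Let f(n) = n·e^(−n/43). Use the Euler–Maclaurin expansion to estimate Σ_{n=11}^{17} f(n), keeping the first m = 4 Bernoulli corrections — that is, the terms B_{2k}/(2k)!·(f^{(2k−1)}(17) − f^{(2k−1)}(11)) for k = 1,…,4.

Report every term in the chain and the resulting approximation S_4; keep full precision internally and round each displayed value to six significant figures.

S_4 ≈ 70.3726

Integral: ∫_11^17 x·e^(−x/43) dx = 60.4038.
Boundary: ½(f(11) + f(17)) = ½(8.51715 + 11.4486) = 9.98286.
Integral + boundary = 70.3867.
Correction k=1: B_{2}/2! · (f^{(1)}(17) − f^{(1)}(11)) = 1/12 · (0.407199 − 0.576213) = -0.0140845.
After k=1: 70.3726.
Correction k=2: B_{4}/4! · (f^{(3)}(17) − f^{(3)}(11)) = −1/720 · (0.000948669 − 0.00114915) = 2.78450e-07.
After k=2: 70.3726.
Correction k=3: B_{6}/6! · (f^{(5)}(17) − f^{(5)}(11)) = 1/30240 · (9.07037e-07 − 1.07446e-06) = -5.53639e-12.
After k=3: 70.3726.
Correction k=4: B_{8}/8! · (f^{(7)}(17) − f^{(7)}(11)) = −1/1209600 · (7.03625e-10 − 8.26076e-10) = 1.01233e-16.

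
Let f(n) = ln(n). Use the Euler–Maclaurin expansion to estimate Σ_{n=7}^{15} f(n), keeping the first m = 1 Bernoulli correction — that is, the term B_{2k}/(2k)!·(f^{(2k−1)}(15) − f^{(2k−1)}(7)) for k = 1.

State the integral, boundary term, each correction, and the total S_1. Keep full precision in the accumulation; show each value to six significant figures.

∫_7^15 ln(x) dx evaluates to 18.9994.
Endpoint term: (f(7) + f(15))/2 = (1.94591 + 2.70805)/2 = 2.32698.
So far: 21.3264.
Correction k=1: B_{2}/2! · (f^{(1)}(15) − f^{(1)}(7)) = 1/12 · (0.0666667 − 0.142857) = -0.00634921.

S_1 ≈ 21.3200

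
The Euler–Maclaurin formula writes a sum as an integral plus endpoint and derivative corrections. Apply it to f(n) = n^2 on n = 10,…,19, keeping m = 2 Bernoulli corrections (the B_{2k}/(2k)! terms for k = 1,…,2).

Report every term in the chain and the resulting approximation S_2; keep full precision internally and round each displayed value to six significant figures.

S_2 ≈ 2185.00

Integral: ∫_10^19 x^2 dx = 1953.00.
Endpoint term: (f(10) + f(19))/2 = (100.000 + 361.000)/2 = 230.500.
Running total after boundary: 2183.50.
Correction k=1: B_{2}/2! · (f^{(1)}(19) − f^{(1)}(10)) = 1/12 · (38.0000 − 20.0000) = 1.50000.
Partial sum through k=1: 2185.00.
Correction k=2: B_{4}/4! · (f^{(3)}(19) − f^{(3)}(10)) = −1/720 · (0.00000 − 0.00000) = 0.00000.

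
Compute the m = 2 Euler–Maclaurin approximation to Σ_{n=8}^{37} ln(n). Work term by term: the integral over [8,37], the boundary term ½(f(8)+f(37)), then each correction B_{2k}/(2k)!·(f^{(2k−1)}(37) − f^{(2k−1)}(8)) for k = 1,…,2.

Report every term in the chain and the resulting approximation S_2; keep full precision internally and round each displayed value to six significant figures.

S_2 ≈ 90.8055

Integral: ∫_8^37 ln(x) dx = 87.9684.
Endpoint term: (f(8) + f(37))/2 = (2.07944 + 3.61092)/2 = 2.84518.
So far: 90.8136.
k=1: B_{2}/(2)! × [f^{(1)}(37) − f^{(1)}(8)] = 1/12 × (0.0270270 − 0.125000) = -0.00816441.
Running total after k=1: 90.8054.
k=2: B_{4}/(4)! × [f^{(3)}(37) − f^{(3)}(8)] = −1/720 × (3.94843e-05 − 0.00390625) = 5.37051e-06.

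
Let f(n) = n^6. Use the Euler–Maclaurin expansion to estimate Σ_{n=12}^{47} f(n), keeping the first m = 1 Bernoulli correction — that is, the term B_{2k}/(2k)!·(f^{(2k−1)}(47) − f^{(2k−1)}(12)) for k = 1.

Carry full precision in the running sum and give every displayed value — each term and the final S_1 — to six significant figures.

S_1 ≈ 7.78753e+10

The integral term ∫_12^47 x^6 dx = 7.23696e+10.
½[f(12) + f(47)] = ½[2.98598e+06 + 1.07792e+10] = 5.39110e+09.
Integral + boundary = 7.77607e+10.
Correction k=1: B_{2}/2! · (f^{(1)}(47) − f^{(1)}(12)) = 1/12 · (1.37607e+09 − 1.49299e+06) = 1.14548e+08.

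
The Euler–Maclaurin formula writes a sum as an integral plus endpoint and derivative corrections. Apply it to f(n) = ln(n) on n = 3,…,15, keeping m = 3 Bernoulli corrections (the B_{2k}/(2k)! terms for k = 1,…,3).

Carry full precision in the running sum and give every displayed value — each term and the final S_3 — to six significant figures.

S_3 ≈ 27.2061

Integral: ∫_3^15 ln(x) dx = 25.3249.
Boundary: ½(f(3) + f(15)) = ½(1.09861 + 2.70805) = 1.90333.
So far: 27.2282.
k=1: B_{2}/(2)! × [f^{(1)}(15) − f^{(1)}(3)] = 1/12 × (0.0666667 − 0.333333) = -0.0222222.
Partial sum through k=1: 27.2060.
k=2: B_{4}/(4)! × [f^{(3)}(15) − f^{(3)}(3)] = −1/720 × (0.000592593 − 0.0740741) = 0.000102058.
Partial sum through k=2: 27.2061.
k=3: B_{6}/(6)! × [f^{(5)}(15) − f^{(5)}(3)] = 1/30240 × (3.16049e-05 − 0.0987654) = -3.26501e-06.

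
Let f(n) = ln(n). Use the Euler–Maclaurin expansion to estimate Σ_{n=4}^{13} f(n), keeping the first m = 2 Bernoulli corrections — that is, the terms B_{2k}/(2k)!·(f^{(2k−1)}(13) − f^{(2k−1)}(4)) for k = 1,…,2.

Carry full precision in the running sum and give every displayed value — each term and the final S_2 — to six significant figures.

S_2 ≈ 20.7604

The integral term ∫_4^13 ln(x) dx = 18.7992.
½[f(4) + f(13)] = ½[1.38629 + 2.56495] = 1.97562.
So far: 20.7748.
Order-1 term: 1/12 · (0.0769231 − 0.250000) = -0.0144231.
After k=1: 20.7604.
Order-2 term: −1/720 · (0.000910332 − 0.0312500) = 4.21384e-05.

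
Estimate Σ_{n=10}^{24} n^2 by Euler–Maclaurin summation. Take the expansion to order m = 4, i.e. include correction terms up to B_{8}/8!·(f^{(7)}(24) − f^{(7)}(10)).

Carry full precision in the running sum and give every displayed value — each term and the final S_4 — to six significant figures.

∫_10^24 x^2 dx evaluates to 4274.67.
Endpoint term: (f(10) + f(24))/2 = (100.000 + 576.000)/2 = 338.000.
Running total after boundary: 4612.67.
Order-1 term: 1/12 · (48.0000 − 20.0000) = 2.33333.
Running total after k=1: 4615.00.
Order-2 term: −1/720 · (0.00000 − 0.00000) = 0.00000.
Running total after k=2: 4615.00.
Order-3 term: 1/30240 · (0.00000 − 0.00000) = 0.00000.
Running total after k=3: 4615.00.
Order-4 term: −1/1209600 · (0.00000 − 0.00000) = 0.00000.

S_4 ≈ 4615.00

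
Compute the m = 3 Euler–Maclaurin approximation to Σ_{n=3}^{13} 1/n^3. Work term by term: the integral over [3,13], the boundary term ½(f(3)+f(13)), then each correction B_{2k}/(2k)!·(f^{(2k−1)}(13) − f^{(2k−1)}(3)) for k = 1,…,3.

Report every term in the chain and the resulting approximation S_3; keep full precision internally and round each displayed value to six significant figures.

∫_3^13 1/x^3 dx evaluates to 0.0525970.
½[f(3) + f(13)] = ½[0.0370370 + 0.000455166] = 0.0187461.
Running total after boundary: 0.0713431.
Order-1 term: 1/12 · (-0.000105038 − (-0.0370370)) = 0.00307767.
Partial sum through k=1: 0.0744207.
Order-2 term: −1/720 · (-1.24306e-05 − (-0.0823045)) = -0.000114295.
Partial sum through k=2: 0.0743064.
Order-3 term: 1/30240 · (-3.08925e-06 − (-0.384088)) = 1.27012e-05.

S_3 ≈ 0.0743192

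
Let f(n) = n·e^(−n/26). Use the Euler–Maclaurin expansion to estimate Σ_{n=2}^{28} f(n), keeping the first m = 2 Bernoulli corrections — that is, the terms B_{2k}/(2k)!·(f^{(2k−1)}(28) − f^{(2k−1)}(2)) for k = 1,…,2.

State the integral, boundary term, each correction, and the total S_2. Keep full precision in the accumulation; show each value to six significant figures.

Integral: ∫_2^28 x·e^(−x/26) dx = 195.838.
Boundary: ½(f(2) + f(28)) = ½(1.85192 + 9.53798) = 5.69495.
So far: 201.533.
Correction k=1: B_{2}/2! · (f^{(1)}(28) − f^{(1)}(2)) = 1/12 · (-0.0262032 − 0.854733) = -0.0734114.
Partial sum through k=1: 201.460.
Correction k=2: B_{4}/4! · (f^{(3)}(28) − f^{(3)}(2)) = −1/720 · (0.000969055 − 0.00400393) = 4.21510e-06.

S_2 ≈ 201.460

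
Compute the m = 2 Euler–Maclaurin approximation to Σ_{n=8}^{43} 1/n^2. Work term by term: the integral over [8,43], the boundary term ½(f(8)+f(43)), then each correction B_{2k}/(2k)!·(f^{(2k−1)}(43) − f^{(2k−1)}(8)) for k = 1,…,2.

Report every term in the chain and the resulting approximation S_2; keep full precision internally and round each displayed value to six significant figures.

The integral term ∫_8^43 1/x^2 dx = 0.101744.
½[f(8) + f(43)] = ½[0.0156250 + 0.000540833] = 0.00808292.
Integral + boundary = 0.109827.
k=1: B_{2}/(2)! × [f^{(1)}(43) − f^{(1)}(8)] = 1/12 × (-2.51550e-05 − (-0.00390625)) = 0.000323425.
After k=1: 0.110151.
k=2: B_{4}/(4)! × [f^{(3)}(43) − f^{(3)}(8)] = −1/720 × (-1.63256e-07 − (-0.000732422)) = -1.01703e-06.

S_2 ≈ 0.110150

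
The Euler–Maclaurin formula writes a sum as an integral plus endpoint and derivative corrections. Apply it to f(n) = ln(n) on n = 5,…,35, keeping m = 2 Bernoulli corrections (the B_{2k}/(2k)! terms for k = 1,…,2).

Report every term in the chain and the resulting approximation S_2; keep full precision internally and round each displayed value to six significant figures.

S_2 ≈ 88.9581

∫_5^35 ln(x) dx evaluates to 86.3900.
½[f(5) + f(35)] = ½[1.60944 + 3.55535] = 2.58239.
Running total after boundary: 88.9724.
k=1: B_{2}/(2)! × [f^{(1)}(35) − f^{(1)}(5)] = 1/12 × (0.0285714 − 0.200000) = -0.0142857.
Partial sum through k=1: 88.9581.
k=2: B_{4}/(4)! × [f^{(3)}(35) − f^{(3)}(5)] = −1/720 × (4.66472e-05 − 0.0160000) = 2.21574e-05.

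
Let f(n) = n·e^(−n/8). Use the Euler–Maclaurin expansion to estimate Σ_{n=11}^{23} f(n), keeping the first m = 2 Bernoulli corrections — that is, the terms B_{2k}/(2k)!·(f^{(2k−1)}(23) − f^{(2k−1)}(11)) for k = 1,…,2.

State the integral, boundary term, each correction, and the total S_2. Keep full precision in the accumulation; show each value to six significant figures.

S_2 ≈ 26.4789

The integral term ∫_11^23 x·e^(−x/8) dx = 24.4404.
Endpoint term: (f(11) + f(23))/2 = (2.78124 + 1.29757)/2 = 2.03940.
Running total after boundary: 26.4798.
Correction k=1: B_{2}/2! · (f^{(1)}(23) − f^{(1)}(11)) = 1/12 · (-0.105780 − (-0.0948148)) = -0.000913784.
After k=1: 26.4789.
Correction k=2: B_{4}/4! · (f^{(3)}(23) − f^{(3)}(11)) = −1/720 · (0.000110188 − 0.00641976) = 8.76329e-06.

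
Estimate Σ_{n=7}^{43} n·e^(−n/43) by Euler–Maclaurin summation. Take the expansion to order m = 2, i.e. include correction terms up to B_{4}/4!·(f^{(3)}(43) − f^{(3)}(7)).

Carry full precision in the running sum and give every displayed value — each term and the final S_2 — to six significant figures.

S_2 ≈ 477.410

The integral term ∫_7^43 x·e^(−x/43) dx = 466.585.
Boundary: ½(f(7) + f(43)) = ½(5.94838 + 15.8188) = 10.8836.
Running total after boundary: 477.469.
Correction k=1: B_{2}/2! · (f^{(1)}(43) − f^{(1)}(7)) = 1/12 · (0.00000 − 0.711435) = -0.0592862.
Partial sum through k=1: 477.410.
Correction k=2: B_{4}/4! · (f^{(3)}(43) − f^{(3)}(7)) = −1/720 · (0.000397923 − 0.00130393) = 1.25835e-06.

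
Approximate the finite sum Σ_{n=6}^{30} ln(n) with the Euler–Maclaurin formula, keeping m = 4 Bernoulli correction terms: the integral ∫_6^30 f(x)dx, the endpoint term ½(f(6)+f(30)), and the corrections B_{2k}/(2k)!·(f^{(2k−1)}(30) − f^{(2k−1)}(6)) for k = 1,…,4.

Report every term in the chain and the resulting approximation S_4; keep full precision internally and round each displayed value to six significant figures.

S_4 ≈ 69.8707

∫_6^30 ln(x) dx evaluates to 67.2854.
Boundary: ½(f(6) + f(30)) = ½(1.79176 + 3.40120) = 2.59648.
So far: 69.8818.
k=1: B_{2}/(2)! × [f^{(1)}(30) − f^{(1)}(6)] = 1/12 × (0.0333333 − 0.166667) = -0.0111111.
Running total after k=1: 69.8707.
k=2: B_{4}/(4)! × [f^{(3)}(30) − f^{(3)}(6)] = −1/720 × (7.40741e-05 − 0.00925926) = 1.27572e-05.
Running total after k=2: 69.8707.
k=3: B_{6}/(6)! × [f^{(5)}(30) − f^{(5)}(6)] = 1/30240 × (9.87654e-07 − 0.00308642) = -1.02031e-07.
Running total after k=3: 69.8707.
k=4: B_{8}/(8)! × [f^{(7)}(30) − f^{(7)}(6)] = −1/1209600 × (3.29218e-08 − 0.00257202) = 2.12631e-09.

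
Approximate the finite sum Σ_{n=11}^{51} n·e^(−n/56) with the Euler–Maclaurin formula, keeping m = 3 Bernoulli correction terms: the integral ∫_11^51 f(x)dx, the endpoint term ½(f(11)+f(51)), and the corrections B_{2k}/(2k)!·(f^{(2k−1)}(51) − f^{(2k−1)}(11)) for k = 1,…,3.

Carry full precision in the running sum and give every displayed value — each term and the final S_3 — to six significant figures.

S_3 ≈ 687.390

The integral term ∫_11^51 x·e^(−x/56) dx = 672.665.
Endpoint term: (f(11) + f(51))/2 = (9.03826 + 20.5141)/2 = 14.7762.
Integral + boundary = 687.442.
Correction k=1: B_{2}/2! · (f^{(1)}(51) − f^{(1)}(11)) = 1/12 · (0.0359140 − 0.660263) = -0.0520290.
Running total after k=1: 687.390.
Correction k=2: B_{4}/4! · (f^{(3)}(51) − f^{(3)}(11)) = −1/720 · (0.000267981 − 0.000734561) = 6.48028e-07.
Running total after k=2: 687.390.
Correction k=3: B_{6}/6! · (f^{(5)}(51) − f^{(5)}(11)) = 1/30240 · (1.67254e-07 − 4.01332e-07) = -7.74068e-12.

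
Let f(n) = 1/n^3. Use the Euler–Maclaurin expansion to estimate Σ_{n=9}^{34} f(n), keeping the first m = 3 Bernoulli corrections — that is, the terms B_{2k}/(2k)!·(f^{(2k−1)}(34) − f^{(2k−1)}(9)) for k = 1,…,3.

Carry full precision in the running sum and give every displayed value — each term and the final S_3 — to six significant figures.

The integral term ∫_9^34 1/x^3 dx = 0.00574031.
½[f(9) + f(34)] = ½[0.00137174 + 2.54427e-05] = 0.000698592.
So far: 0.00643891.
Order-1 term: 1/12 · (-2.24494e-06 − (-0.000457247)) = 3.79169e-05.
Running total after k=1: 0.00647682.
Order-2 term: −1/720 · (-3.88399e-08 − (-0.000112901)) = -1.56752e-07.
Running total after k=2: 0.00647667.
Order-3 term: 1/30240 · (-1.41114e-09 − (-5.85410e-05)) = 1.93583e-09.

S_3 ≈ 0.00647667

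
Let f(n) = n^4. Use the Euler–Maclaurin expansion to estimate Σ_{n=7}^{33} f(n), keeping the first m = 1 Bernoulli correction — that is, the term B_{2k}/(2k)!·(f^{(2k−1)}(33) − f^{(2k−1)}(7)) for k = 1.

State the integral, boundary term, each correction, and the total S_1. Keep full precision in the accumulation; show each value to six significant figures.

Integral: ∫_7^33 x^4 dx = 7.82372e+06.
Boundary: ½(f(7) + f(33)) = ½(2401.00 + 1.18592e+06) = 594161.
Integral + boundary = 8.41788e+06.
k=1: B_{2}/(2)! × [f^{(1)}(33) − f^{(1)}(7)] = 1/12 × (143748 − 1372.00) = 11864.7.

S_1 ≈ 8.42974e+06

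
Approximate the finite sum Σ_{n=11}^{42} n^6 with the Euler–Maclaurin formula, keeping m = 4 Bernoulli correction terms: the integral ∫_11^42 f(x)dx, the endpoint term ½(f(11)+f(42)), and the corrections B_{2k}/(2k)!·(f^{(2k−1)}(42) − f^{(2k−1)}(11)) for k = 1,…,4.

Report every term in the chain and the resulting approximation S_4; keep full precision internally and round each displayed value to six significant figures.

S_4 ≈ 3.57421e+10

The integral term ∫_11^42 x^6 dx = 3.29314e+10.
Boundary: ½(f(11) + f(42)) = ½(1.77156e+06 + 5.48903e+09) = 2.74540e+09.
Integral + boundary = 3.56768e+10.
k=1: B_{2}/(2)! × [f^{(1)}(42) − f^{(1)}(11)] = 1/12 × (7.84147e+08 − 966306) = 6.52651e+07.
After k=1: 3.57421e+10.
k=2: B_{4}/(4)! × [f^{(3)}(42) − f^{(3)}(11)] = −1/720 × (8.89056e+06 − 159720) = -12126.2.
After k=2: 3.57421e+10.
k=3: B_{6}/(6)! × [f^{(5)}(42) − f^{(5)}(11)] = 1/30240 × (30240.0 − 7920.00) = 0.738095.
After k=3: 3.57421e+10.
k=4: B_{8}/(8)! × [f^{(7)}(42) − f^{(7)}(11)] = −1/1209600 × (0.00000 − 0.00000) = 0.00000.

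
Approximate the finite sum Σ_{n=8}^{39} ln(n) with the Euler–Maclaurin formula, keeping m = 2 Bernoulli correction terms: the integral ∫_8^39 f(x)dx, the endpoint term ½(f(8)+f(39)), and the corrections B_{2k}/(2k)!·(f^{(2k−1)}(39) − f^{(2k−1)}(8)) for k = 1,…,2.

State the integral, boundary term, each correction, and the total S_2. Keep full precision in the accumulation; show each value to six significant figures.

S_2 ≈ 98.1066

∫_8^39 ln(x) dx evaluates to 95.2434.
Boundary: ½(f(8) + f(39)) = ½(2.07944 + 3.66356) = 2.87150.
So far: 98.1149.
Correction k=1: B_{2}/2! · (f^{(1)}(39) − f^{(1)}(8)) = 1/12 · (0.0256410 − 0.125000) = -0.00827991.
Running total after k=1: 98.1066.
Correction k=2: B_{4}/4! · (f^{(3)}(39) − f^{(3)}(8)) = −1/720 · (3.37160e-05 − 0.00390625) = 5.37852e-06.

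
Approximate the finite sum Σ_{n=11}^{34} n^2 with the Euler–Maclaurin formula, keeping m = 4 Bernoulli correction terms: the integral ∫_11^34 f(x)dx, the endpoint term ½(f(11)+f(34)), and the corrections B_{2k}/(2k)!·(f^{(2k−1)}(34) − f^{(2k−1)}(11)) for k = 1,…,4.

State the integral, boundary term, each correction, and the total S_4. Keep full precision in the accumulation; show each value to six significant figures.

S_4 ≈ 13300.0

The integral term ∫_11^34 x^2 dx = 12657.7.
Boundary: ½(f(11) + f(34)) = ½(121.000 + 1156.00) = 638.500.
Integral + boundary = 13296.2.
k=1: B_{2}/(2)! × [f^{(1)}(34) − f^{(1)}(11)] = 1/12 × (68.0000 − 22.0000) = 3.83333.
Running total after k=1: 13300.0.
k=2: B_{4}/(4)! × [f^{(3)}(34) − f^{(3)}(11)] = −1/720 × (0.00000 − 0.00000) = 0.00000.
Running total after k=2: 13300.0.
k=3: B_{6}/(6)! × [f^{(5)}(34) − f^{(5)}(11)] = 1/30240 × (0.00000 − 0.00000) = 0.00000.
Running total after k=3: 13300.0.
k=4: B_{8}/(8)! × [f^{(7)}(34) − f^{(7)}(11)] = −1/1209600 × (0.00000 − 0.00000) = 0.00000.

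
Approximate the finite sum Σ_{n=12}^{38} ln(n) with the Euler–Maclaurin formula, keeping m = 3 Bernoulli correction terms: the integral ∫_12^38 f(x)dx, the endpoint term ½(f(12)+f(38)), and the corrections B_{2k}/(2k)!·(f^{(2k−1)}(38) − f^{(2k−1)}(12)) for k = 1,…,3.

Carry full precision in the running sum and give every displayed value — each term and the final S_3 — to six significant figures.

S_3 ≈ 85.4659

Integral: ∫_12^38 ln(x) dx = 82.4094.
Endpoint term: (f(12) + f(38))/2 = (2.48491 + 3.63759)/2 = 3.06125.
Integral + boundary = 85.4706.
k=1: B_{2}/(2)! × [f^{(1)}(38) − f^{(1)}(12)] = 1/12 × (0.0263158 − 0.0833333) = -0.00475146.
After k=1: 85.4659.
k=2: B_{4}/(4)! × [f^{(3)}(38) − f^{(3)}(12)] = −1/720 × (3.64485e-05 − 0.00115741) = 1.55689e-06.
After k=2: 85.4659.
k=3: B_{6}/(6)! × [f^{(5)}(38) − f^{(5)}(12)] = 1/30240 × (3.02896e-07 − 9.64506e-05) = -3.17949e-09.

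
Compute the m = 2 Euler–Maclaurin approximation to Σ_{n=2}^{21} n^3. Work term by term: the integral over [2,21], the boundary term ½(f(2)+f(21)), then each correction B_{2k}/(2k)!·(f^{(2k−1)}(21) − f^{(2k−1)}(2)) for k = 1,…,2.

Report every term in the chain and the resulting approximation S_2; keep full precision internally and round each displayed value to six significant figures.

∫_2^21 x^3 dx evaluates to 48616.2.
½[f(2) + f(21)] = ½[8.00000 + 9261.00] = 4634.50.
So far: 53250.8.
k=1: B_{2}/(2)! × [f^{(1)}(21) − f^{(1)}(2)] = 1/12 × (1323.00 − 12.0000) = 109.250.
After k=1: 53360.0.
k=2: B_{4}/(4)! × [f^{(3)}(21) − f^{(3)}(2)] = −1/720 × (6.00000 − 6.00000) = 0.00000.

S_2 ≈ 53360.0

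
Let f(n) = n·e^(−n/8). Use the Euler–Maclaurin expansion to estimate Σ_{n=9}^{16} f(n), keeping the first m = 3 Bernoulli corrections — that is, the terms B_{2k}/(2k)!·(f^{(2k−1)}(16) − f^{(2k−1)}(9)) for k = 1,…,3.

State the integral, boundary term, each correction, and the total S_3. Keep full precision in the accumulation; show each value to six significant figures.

S_3 ≈ 20.7041

∫_9^16 x·e^(−x/8) dx evaluates to 18.1684.
Boundary: ½(f(9) + f(16)) = ½(2.92187 + 2.16536) = 2.54362.
So far: 20.7120.
k=1: B_{2}/(2)! × [f^{(1)}(16) − f^{(1)}(9)] = 1/12 × (-0.135335 − (-0.0405816)) = -0.00789614.
Running total after k=1: 20.7041.
k=2: B_{4}/(4)! × [f^{(3)}(16) − f^{(3)}(9)] = −1/720 × (0.00211461 − 0.00951130) = 1.02732e-05.
Running total after k=2: 20.7041.
k=3: B_{6}/(6)! × [f^{(5)}(16) − f^{(5)}(9)] = 1/30240 × (9.91225e-05 − 0.000307136) = -6.87875e-09.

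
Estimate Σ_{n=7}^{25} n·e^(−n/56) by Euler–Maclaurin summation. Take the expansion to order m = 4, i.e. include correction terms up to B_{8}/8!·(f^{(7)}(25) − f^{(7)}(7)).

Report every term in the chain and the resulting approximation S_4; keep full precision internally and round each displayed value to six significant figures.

∫_7^25 x·e^(−x/56) dx evaluates to 210.820.
Boundary: ½(f(7) + f(25)) = ½(6.17748 + 15.9977) = 11.0876.
So far: 221.907.
Correction k=1: B_{2}/2! · (f^{(1)}(25) − f^{(1)}(7)) = 1/12 · (0.354236 − 0.772185) = -0.0348291.
After k=1: 221.873.
Correction k=2: B_{4}/4! · (f^{(3)}(25) − f^{(3)}(7)) = −1/720 · (0.000521063 − 0.000809049) = 3.99981e-07.
After k=2: 221.873.
Correction k=3: B_{6}/6! · (f^{(5)}(25) − f^{(5)}(7)) = 1/30240 · (2.96291e-07 − 4.37457e-07) = -4.66820e-12.
After k=3: 221.873.
Correction k=4: B_{8}/8! · (f^{(7)}(25) − f^{(7)}(7)) = −1/1209600 · (1.35978e-10 − 1.96724e-10) = 5.02201e-17.

S_4 ≈ 221.873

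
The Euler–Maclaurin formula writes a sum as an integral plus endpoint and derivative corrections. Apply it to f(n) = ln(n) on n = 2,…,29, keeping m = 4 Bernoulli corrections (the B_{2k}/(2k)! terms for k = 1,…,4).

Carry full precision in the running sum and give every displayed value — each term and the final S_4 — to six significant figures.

S_4 ≈ 71.2570

The integral term ∫_2^29 ln(x) dx = 69.2653.
Endpoint term: (f(2) + f(29))/2 = (0.693147 + 3.36730)/2 = 2.03022.
Running total after boundary: 71.2955.
k=1: B_{2}/(2)! × [f^{(1)}(29) − f^{(1)}(2)] = 1/12 × (0.0344828 − 0.500000) = -0.0387931.
Partial sum through k=1: 71.2567.
k=2: B_{4}/(4)! × [f^{(3)}(29) − f^{(3)}(2)] = −1/720 × (8.20042e-05 − 0.250000) = 0.000347108.
Partial sum through k=2: 71.2571.
k=3: B_{6}/(6)! × [f^{(5)}(29) − f^{(5)}(2)] = 1/30240 × (1.17010e-06 − 0.750000) = -2.48015e-05.
Partial sum through k=3: 71.2570.
k=4: B_{8}/(8)! × [f^{(7)}(29) − f^{(7)}(2)] = −1/1209600 × (4.17394e-08 − 5.62500) = 4.65030e-06.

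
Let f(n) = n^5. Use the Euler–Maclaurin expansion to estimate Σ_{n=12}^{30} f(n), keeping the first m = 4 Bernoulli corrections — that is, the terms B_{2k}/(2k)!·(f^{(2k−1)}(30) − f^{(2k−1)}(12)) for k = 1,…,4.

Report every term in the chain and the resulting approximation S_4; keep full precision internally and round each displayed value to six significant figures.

S_4 ≈ 1.33606e+08

∫_12^30 x^5 dx evaluates to 1.21002e+08.
Boundary: ½(f(12) + f(30)) = ½(248832 + 2.43000e+07) = 1.22744e+07.
Running total after boundary: 1.33277e+08.
Correction k=1: B_{2}/2! · (f^{(1)}(30) − f^{(1)}(12)) = 1/12 · (4.05000e+06 − 103680) = 328860.
After k=1: 1.33606e+08.
Correction k=2: B_{4}/4! · (f^{(3)}(30) − f^{(3)}(12)) = −1/720 · (54000.0 − 8640.00) = -63.0000.
After k=2: 1.33606e+08.
Correction k=3: B_{6}/6! · (f^{(5)}(30) − f^{(5)}(12)) = 1/30240 · (120.000 − 120.000) = 0.00000.
After k=3: 1.33606e+08.
Correction k=4: B_{8}/8! · (f^{(7)}(30) − f^{(7)}(12)) = −1/1209600 · (0.00000 − 0.00000) = 0.00000.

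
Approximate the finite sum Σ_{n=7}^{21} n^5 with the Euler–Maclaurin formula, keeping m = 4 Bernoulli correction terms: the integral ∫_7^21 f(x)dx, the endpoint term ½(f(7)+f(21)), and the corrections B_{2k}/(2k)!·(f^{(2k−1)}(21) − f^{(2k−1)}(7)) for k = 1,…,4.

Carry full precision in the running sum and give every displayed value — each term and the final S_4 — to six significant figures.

S_4 ≈ 1.64052e+07

∫_7^21 x^5 dx evaluates to 1.42747e+07.
Boundary: ½(f(7) + f(21)) = ½(16807.0 + 4.08410e+06) = 2.05045e+06.
Integral + boundary = 1.63252e+07.
Order-1 term: 1/12 · (972405 − 12005.0) = 80033.3.
After k=1: 1.64052e+07.
Order-2 term: −1/720 · (26460.0 − 2940.00) = -32.6667.
After k=2: 1.64052e+07.
Order-3 term: 1/30240 · (120.000 − 120.000) = 0.00000.
After k=3: 1.64052e+07.
Order-4 term: −1/1209600 · (0.00000 − 0.00000) = 0.00000.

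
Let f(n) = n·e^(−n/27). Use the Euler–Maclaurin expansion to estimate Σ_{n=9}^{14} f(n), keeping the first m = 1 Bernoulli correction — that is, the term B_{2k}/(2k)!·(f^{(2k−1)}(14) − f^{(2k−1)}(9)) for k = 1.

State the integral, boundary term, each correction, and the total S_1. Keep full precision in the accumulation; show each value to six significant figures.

∫_9^14 x·e^(−x/27) dx evaluates to 37.3585.
Endpoint term: (f(9) + f(14))/2 = (6.44878 + 8.33563)/2 = 7.39220.
So far: 44.7507.
Correction k=1: B_{2}/2! · (f^{(1)}(14) − f^{(1)}(9)) = 1/12 · (0.286675 − 0.477688) = -0.0159177.

S_1 ≈ 44.7347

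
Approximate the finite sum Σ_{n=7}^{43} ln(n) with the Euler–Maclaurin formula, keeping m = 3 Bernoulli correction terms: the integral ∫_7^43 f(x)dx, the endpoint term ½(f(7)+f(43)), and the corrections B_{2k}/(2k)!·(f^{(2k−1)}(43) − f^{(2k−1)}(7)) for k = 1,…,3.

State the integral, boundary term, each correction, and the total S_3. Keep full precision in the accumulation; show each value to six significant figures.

Integral: ∫_7^43 ln(x) dx = 112.110.
Endpoint term: (f(7) + f(43))/2 = (1.94591 + 3.76120)/2 = 2.85356.
Running total after boundary: 114.964.
Correction k=1: B_{2}/2! · (f^{(1)}(43) − f^{(1)}(7)) = 1/12 · (0.0232558 − 0.142857) = -0.00996678.
After k=1: 114.954.
Correction k=2: B_{4}/4! · (f^{(3)}(43) − f^{(3)}(7)) = −1/720 · (2.51550e-05 − 0.00583090) = 8.06354e-06.
After k=2: 114.954.
Correction k=3: B_{6}/6! · (f^{(5)}(43) − f^{(5)}(7)) = 1/30240 · (1.63256e-07 − 0.00142798) = -4.72160e-08.

S_3 ≈ 114.954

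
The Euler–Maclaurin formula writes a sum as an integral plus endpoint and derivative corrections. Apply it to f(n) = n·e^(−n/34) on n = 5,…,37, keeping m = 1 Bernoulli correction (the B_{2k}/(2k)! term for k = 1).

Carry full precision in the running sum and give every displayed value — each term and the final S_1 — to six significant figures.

The integral term ∫_5^37 x·e^(−x/34) dx = 331.600.
½[f(5) + f(37)] = ½[4.31622 + 12.4620] = 8.38910.
Running total after boundary: 339.989.
Order-1 term: 1/12 · (-0.0297186 − 0.736296) = -0.0638345.

S_1 ≈ 339.926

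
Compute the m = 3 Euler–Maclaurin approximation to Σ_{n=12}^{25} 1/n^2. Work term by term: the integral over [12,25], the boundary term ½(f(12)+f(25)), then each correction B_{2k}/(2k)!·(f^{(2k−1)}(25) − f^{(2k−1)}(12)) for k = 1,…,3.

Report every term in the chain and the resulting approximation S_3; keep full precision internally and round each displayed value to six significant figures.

Integral: ∫_12^25 1/x^2 dx = 0.0433333.
Endpoint term: (f(12) + f(25))/2 = (0.00694444 + 0.00160000)/2 = 0.00427222.
So far: 0.0476056.
Order-1 term: 1/12 · (-0.000128000 − (-0.00115741)) = 8.57840e-05.
After k=1: 0.0476913.
Order-2 term: −1/720 · (-2.45760e-06 − (-9.64506e-05)) = -1.30546e-07.
After k=2: 0.0476912.
Order-3 term: 1/30240 · (-1.17965e-07 − (-2.00939e-05)) = 6.60579e-10.

S_3 ≈ 0.0476912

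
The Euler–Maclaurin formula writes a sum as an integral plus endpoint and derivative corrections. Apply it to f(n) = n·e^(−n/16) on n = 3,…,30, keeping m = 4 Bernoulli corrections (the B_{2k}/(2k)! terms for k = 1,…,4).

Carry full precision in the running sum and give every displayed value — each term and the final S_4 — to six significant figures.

The integral term ∫_3^30 x·e^(−x/16) dx = 139.156.
½[f(3) + f(30)] = ½[2.48709 + 4.60065] = 3.54387.
Integral + boundary = 142.699.
Order-1 term: 1/12 · (-0.134186 − 0.673586) = -0.0673143.
After k=1: 142.632.
Order-2 term: −1/720 · (0.000673923 − 0.00910799) = 1.17140e-05.
After k=2: 142.632.
Order-3 term: 1/30240 · (7.31253e-06 − 6.08780e-05) = -1.77135e-09.
After k=3: 142.632.
Order-4 term: −1/1209600 · (4.68459e-08 − 3.36633e-07) = 2.39572e-13.

S_4 ≈ 142.632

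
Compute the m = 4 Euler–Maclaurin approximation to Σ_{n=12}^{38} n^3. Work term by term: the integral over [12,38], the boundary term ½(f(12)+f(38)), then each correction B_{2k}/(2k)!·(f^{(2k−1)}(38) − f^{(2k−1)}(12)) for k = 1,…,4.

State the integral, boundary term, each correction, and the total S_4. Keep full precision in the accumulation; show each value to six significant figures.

S_4 ≈ 544725

Integral: ∫_12^38 x^3 dx = 516100.
Endpoint term: (f(12) + f(38))/2 = (1728.00 + 54872.0)/2 = 28300.0.
Running total after boundary: 544400.
k=1: B_{2}/(2)! × [f^{(1)}(38) − f^{(1)}(12)] = 1/12 × (4332.00 − 432.000) = 325.000.
Partial sum through k=1: 544725.
k=2: B_{4}/(4)! × [f^{(3)}(38) − f^{(3)}(12)] = −1/720 × (6.00000 − 6.00000) = 0.00000.
Partial sum through k=2: 544725.
k=3: B_{6}/(6)! × [f^{(5)}(38) − f^{(5)}(12)] = 1/30240 × (0.00000 − 0.00000) = 0.00000.
Partial sum through k=3: 544725.
k=4: B_{8}/(8)! × [f^{(7)}(38) − f^{(7)}(12)] = −1/1209600 × (0.00000 − 0.00000) = 0.00000.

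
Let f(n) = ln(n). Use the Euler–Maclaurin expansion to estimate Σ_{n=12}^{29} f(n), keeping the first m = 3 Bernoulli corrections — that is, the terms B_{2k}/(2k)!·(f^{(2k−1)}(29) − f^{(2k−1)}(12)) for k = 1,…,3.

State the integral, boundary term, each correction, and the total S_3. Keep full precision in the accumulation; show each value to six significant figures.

∫_12^29 ln(x) dx evaluates to 50.8327.
Boundary: ½(f(12) + f(29)) = ½(2.48491 + 3.36730) = 2.92610.
Integral + boundary = 53.7588.
Order-1 term: 1/12 · (0.0344828 − 0.0833333) = -0.00407088.
Partial sum through k=1: 53.7547.
Order-2 term: −1/720 · (8.20042e-05 − 0.00115741) = 1.49362e-06.
Partial sum through k=2: 53.7547.
Order-3 term: 1/30240 · (1.17010e-06 − 9.64506e-05) = -3.15081e-09.

S_3 ≈ 53.7547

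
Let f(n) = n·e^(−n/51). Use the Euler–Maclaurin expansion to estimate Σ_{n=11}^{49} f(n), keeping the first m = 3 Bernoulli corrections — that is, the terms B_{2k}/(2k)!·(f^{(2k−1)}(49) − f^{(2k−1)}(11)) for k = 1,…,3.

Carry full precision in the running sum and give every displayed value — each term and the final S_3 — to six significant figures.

S_3 ≈ 611.067

Integral: ∫_11^49 x·e^(−x/51) dx = 597.312.
½[f(11) + f(49)] = ½[8.86587 + 18.7470] = 13.8065.
So far: 611.118.
k=1: B_{2}/(2)! × [f^{(1)}(49) − f^{(1)}(11)] = 1/12 × (0.0150036 − 0.632148) = -0.0514287.
After k=1: 611.067.
k=2: B_{4}/(4)! × [f^{(3)}(49) − f^{(3)}(11)] = −1/720 × (0.000299957 − 0.000862793) = 7.81716e-07.
After k=2: 611.067.
k=3: B_{6}/(6)! × [f^{(5)}(49) − f^{(5)}(11)] = 1/30240 × (2.28430e-07 − 5.69990e-07) = -1.12950e-11.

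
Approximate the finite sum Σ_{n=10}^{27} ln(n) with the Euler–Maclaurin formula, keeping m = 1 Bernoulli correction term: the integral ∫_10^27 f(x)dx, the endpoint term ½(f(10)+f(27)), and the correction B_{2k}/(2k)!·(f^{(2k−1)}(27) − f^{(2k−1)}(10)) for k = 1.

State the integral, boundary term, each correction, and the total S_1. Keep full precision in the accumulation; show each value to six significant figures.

∫_10^27 ln(x) dx evaluates to 48.9617.
Endpoint term: (f(10) + f(27))/2 = (2.30259 + 3.29584)/2 = 2.79921.
Integral + boundary = 51.7610.
Order-1 term: 1/12 · (0.0370370 − 0.100000) = -0.00524691.

S_1 ≈ 51.7557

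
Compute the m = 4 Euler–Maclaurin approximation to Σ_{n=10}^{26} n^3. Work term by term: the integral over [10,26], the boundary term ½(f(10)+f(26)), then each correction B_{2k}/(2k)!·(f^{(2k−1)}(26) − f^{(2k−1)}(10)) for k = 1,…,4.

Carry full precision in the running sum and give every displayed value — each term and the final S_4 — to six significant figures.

Integral: ∫_10^26 x^3 dx = 111744.
Endpoint term: (f(10) + f(26))/2 = (1000.00 + 17576.0)/2 = 9288.00.
So far: 121032.
Correction k=1: B_{2}/2! · (f^{(1)}(26) − f^{(1)}(10)) = 1/12 · (2028.00 − 300.000) = 144.000.
Partial sum through k=1: 121176.
Correction k=2: B_{4}/4! · (f^{(3)}(26) − f^{(3)}(10)) = −1/720 · (6.00000 − 6.00000) = 0.00000.
Partial sum through k=2: 121176.
Correction k=3: B_{6}/6! · (f^{(5)}(26) − f^{(5)}(10)) = 1/30240 · (0.00000 − 0.00000) = 0.00000.
Partial sum through k=3: 121176.
Correction k=4: B_{8}/8! · (f^{(7)}(26) − f^{(7)}(10)) = −1/1209600 · (0.00000 − 0.00000) = 0.00000.

S_4 ≈ 121176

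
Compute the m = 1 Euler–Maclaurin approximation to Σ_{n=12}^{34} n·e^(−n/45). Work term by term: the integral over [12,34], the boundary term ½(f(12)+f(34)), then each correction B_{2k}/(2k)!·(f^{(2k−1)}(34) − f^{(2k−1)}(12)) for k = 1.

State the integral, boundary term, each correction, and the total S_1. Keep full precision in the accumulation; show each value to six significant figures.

Integral: ∫_12^34 x·e^(−x/45) dx = 294.646.
½[f(12) + f(34)] = ½[9.19114 + 15.9715] = 12.5813.
So far: 307.228.
k=1: B_{2}/(2)! × [f^{(1)}(34) − f^{(1)}(12)] = 1/12 × (0.114828 − 0.561681) = -0.0372378.

S_1 ≈ 307.191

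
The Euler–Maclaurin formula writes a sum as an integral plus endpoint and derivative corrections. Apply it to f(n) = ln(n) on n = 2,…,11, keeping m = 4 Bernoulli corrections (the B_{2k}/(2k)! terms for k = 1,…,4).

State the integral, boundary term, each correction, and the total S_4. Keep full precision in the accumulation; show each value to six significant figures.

Integral: ∫_2^11 ln(x) dx = 15.9906.
½[f(2) + f(11)] = ½[0.693147 + 2.39790] = 1.54552.
So far: 17.5361.
Order-1 term: 1/12 · (0.0909091 − 0.500000) = -0.0340909.
Running total after k=1: 17.5020.
Order-2 term: −1/720 · (0.00150263 − 0.250000) = 0.000345135.
Running total after k=2: 17.5023.
Order-3 term: 1/30240 · (0.000149021 − 0.750000) = -2.47967e-05.
Running total after k=3: 17.5023.
Order-4 term: −1/1209600 · (3.69474e-05 − 5.62500) = 4.65027e-06.

S_4 ≈ 17.5023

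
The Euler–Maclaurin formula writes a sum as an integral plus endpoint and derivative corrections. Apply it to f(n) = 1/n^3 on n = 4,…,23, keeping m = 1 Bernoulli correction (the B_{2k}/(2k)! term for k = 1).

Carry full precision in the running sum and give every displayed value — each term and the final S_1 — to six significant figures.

S_1 ≈ 0.0391341

The integral term ∫_4^23 1/x^3 dx = 0.0303048.
Boundary: ½(f(4) + f(23)) = ½(0.0156250 + 8.21895e-05) = 0.00785359.
So far: 0.0381584.
Correction k=1: B_{2}/2! · (f^{(1)}(23) − f^{(1)}(4)) = 1/12 · (-1.07204e-05 − (-0.0117188)) = 0.000975669.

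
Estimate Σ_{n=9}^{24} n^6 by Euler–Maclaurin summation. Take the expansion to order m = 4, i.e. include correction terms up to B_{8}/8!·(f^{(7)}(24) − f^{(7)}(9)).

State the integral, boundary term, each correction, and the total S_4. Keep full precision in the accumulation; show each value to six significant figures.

Integral: ∫_9^24 x^6 dx = 6.54527e+08.
Endpoint term: (f(9) + f(24))/2 = (531441 + 1.91103e+08)/2 = 9.58172e+07.
Running total after boundary: 7.50344e+08.
Order-1 term: 1/12 · (4.77757e+07 − 354294) = 3.95179e+06.
After k=1: 7.54296e+08.
Order-2 term: −1/720 · (1.65888e+06 − 87480.0) = -2182.50.
After k=2: 7.54294e+08.
Order-3 term: 1/30240 · (17280.0 − 6480.00) = 0.357143.
After k=3: 7.54294e+08.
Order-4 term: −1/1209600 · (0.00000 − 0.00000) = 0.00000.

S_4 ≈ 7.54294e+08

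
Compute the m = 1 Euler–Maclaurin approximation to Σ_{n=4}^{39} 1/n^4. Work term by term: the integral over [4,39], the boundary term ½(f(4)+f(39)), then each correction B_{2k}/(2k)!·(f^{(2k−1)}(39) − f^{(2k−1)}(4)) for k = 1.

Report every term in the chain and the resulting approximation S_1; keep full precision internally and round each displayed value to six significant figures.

S_1 ≈ 0.00748157

Integral: ∫_4^39 1/x^4 dx = 0.00520271.
Boundary: ½(f(4) + f(39)) = ½(0.00390625 + 4.32257e-07) = 0.00195334.
So far: 0.00715606.
Order-1 term: 1/12 · (-4.43340e-08 − (-0.00390625)) = 0.000325517.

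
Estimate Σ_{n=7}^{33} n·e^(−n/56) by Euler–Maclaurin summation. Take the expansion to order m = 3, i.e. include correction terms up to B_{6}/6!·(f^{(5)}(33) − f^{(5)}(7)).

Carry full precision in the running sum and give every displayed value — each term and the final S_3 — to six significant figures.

S_3 ≈ 360.904

Integral: ∫_7^33 x·e^(−x/56) dx = 348.708.
Boundary: ½(f(7) + f(33)) = ½(6.17748 + 18.3059) = 12.2417.
Integral + boundary = 360.949.
k=1: B_{2}/(2)! × [f^{(1)}(33) − f^{(1)}(7)] = 1/12 × (0.227833 − 0.772185) = -0.0453627.
Running total after k=1: 360.904.
k=2: B_{4}/(4)! × [f^{(3)}(33) − f^{(3)}(7)] = −1/720 × (0.000426428 − 0.000809049) = 5.31418e-07.
Running total after k=2: 360.904.
k=3: B_{6}/(6)! × [f^{(5)}(33) − f^{(5)}(7)] = 1/30240 × (2.48790e-07 − 4.37457e-07) = -6.23899e-12.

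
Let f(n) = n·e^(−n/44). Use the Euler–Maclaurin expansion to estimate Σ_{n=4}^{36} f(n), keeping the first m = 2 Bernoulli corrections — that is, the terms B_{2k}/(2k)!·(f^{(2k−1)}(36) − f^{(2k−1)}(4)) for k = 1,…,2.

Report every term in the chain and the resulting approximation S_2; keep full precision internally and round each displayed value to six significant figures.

S_2 ≈ 385.034

Integral: ∫_4^36 x·e^(−x/44) dx = 375.328.
½[f(4) + f(36)] = ½[3.65240 + 15.8844] = 9.76840.
Running total after boundary: 385.096.
k=1: B_{2}/(2)! × [f^{(1)}(36) − f^{(1)}(4)] = 1/12 × (0.0802242 − 0.830092) = -0.0624889.
Running total after k=1: 385.034.
k=2: B_{4}/(4)! × [f^{(3)}(36) − f^{(3)}(4)] = −1/720 × (0.000497258 − 0.00137205) = 1.21499e-06.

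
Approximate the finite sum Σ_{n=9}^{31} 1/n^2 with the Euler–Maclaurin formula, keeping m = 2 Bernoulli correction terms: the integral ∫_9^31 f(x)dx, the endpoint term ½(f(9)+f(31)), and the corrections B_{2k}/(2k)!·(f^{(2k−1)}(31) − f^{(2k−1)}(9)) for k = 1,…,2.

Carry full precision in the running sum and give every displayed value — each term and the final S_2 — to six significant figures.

The integral term ∫_9^31 1/x^2 dx = 0.0788530.
Endpoint term: (f(9) + f(31))/2 = (0.0123457 + 0.00104058)/2 = 0.00669313.
Integral + boundary = 0.0855462.
Order-1 term: 1/12 · (-6.71344e-05 − (-0.00274348)) = 0.000223029.
After k=1: 0.0857692.
Order-2 term: −1/720 · (-8.38306e-07 − (-0.000406442)) = -5.63339e-07.

S_2 ≈ 0.0857686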